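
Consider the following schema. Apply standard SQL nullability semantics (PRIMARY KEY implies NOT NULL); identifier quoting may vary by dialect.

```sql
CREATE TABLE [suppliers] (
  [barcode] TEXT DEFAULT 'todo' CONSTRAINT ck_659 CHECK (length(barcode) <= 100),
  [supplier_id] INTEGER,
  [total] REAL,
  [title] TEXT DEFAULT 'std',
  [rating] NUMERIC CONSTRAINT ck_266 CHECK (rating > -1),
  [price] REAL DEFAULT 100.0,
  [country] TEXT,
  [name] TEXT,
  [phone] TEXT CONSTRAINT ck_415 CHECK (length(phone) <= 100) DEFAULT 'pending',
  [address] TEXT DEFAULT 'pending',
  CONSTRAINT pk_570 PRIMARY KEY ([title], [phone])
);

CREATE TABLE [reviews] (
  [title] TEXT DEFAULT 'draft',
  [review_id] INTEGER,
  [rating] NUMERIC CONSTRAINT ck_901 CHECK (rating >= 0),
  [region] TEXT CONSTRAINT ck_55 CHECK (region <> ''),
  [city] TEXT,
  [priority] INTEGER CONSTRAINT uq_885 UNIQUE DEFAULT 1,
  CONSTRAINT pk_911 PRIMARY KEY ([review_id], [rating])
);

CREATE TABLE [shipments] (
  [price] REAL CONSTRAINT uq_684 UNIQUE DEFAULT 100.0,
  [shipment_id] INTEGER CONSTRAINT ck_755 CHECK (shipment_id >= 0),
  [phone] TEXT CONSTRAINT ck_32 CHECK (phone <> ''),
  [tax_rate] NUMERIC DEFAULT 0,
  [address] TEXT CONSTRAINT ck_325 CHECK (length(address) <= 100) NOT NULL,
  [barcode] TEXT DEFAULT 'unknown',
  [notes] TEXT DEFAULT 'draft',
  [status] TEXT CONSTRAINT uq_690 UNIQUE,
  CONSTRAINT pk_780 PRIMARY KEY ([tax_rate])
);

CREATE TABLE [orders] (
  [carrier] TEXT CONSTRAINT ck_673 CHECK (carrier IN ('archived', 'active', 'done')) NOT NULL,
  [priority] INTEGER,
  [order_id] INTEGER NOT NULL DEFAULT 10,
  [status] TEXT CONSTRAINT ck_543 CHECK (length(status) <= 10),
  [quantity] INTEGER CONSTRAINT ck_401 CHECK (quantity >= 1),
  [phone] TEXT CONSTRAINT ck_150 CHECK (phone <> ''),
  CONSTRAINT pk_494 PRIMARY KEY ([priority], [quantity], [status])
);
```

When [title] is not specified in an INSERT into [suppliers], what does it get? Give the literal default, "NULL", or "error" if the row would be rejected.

title has an explicit DEFAULT 'std'.
When the column is omitted from an INSERT, that default is used.

'std'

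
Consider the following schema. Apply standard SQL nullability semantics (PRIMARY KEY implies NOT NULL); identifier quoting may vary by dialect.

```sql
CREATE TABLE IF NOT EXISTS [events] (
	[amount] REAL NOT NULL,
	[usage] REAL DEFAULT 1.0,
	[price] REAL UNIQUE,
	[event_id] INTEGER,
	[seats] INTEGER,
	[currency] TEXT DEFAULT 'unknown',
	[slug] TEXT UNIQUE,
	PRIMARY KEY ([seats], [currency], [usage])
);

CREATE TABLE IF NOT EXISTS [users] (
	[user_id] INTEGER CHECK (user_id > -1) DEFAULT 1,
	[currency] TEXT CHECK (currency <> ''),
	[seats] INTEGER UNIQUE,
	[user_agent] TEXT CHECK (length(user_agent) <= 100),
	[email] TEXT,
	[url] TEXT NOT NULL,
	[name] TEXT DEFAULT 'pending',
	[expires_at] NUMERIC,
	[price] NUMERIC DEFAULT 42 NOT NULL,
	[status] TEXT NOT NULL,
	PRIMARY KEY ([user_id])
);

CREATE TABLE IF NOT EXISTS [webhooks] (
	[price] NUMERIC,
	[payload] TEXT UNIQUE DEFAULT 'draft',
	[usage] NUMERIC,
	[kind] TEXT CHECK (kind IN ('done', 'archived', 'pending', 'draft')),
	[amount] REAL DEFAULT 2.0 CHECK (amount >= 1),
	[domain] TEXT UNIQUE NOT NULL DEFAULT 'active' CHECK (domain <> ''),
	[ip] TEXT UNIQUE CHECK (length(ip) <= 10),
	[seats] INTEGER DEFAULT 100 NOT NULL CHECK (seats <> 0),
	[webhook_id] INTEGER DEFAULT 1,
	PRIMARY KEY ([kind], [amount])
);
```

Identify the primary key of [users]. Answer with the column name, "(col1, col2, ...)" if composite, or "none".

user_id is declared PRIMARY KEY as a table-level PRIMARY KEY clause.

user_id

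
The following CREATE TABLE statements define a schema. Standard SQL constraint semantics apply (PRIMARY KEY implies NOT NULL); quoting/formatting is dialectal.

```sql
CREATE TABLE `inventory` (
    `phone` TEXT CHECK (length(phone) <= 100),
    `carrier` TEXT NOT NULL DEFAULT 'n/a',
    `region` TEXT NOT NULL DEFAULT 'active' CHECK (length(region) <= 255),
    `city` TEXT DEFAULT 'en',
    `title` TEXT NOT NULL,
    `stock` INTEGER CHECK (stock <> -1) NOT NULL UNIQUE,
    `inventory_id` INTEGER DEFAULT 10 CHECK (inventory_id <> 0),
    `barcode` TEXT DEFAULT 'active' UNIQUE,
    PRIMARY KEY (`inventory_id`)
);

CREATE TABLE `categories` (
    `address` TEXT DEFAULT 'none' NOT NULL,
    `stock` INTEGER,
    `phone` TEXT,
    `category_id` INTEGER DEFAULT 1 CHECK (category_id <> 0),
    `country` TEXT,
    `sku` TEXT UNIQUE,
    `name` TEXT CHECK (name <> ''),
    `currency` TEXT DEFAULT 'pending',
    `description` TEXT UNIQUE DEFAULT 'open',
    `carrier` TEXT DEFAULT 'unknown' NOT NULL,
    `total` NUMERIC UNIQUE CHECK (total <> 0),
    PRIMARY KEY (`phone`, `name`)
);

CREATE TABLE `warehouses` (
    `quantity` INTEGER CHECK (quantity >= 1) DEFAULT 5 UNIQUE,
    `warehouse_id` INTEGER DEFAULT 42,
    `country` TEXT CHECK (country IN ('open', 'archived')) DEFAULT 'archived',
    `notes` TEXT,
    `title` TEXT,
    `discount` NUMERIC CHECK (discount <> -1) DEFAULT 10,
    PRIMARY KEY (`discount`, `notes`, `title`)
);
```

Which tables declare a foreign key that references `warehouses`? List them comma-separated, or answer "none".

none

No REFERENCES clause anywhere in the schema names warehouses.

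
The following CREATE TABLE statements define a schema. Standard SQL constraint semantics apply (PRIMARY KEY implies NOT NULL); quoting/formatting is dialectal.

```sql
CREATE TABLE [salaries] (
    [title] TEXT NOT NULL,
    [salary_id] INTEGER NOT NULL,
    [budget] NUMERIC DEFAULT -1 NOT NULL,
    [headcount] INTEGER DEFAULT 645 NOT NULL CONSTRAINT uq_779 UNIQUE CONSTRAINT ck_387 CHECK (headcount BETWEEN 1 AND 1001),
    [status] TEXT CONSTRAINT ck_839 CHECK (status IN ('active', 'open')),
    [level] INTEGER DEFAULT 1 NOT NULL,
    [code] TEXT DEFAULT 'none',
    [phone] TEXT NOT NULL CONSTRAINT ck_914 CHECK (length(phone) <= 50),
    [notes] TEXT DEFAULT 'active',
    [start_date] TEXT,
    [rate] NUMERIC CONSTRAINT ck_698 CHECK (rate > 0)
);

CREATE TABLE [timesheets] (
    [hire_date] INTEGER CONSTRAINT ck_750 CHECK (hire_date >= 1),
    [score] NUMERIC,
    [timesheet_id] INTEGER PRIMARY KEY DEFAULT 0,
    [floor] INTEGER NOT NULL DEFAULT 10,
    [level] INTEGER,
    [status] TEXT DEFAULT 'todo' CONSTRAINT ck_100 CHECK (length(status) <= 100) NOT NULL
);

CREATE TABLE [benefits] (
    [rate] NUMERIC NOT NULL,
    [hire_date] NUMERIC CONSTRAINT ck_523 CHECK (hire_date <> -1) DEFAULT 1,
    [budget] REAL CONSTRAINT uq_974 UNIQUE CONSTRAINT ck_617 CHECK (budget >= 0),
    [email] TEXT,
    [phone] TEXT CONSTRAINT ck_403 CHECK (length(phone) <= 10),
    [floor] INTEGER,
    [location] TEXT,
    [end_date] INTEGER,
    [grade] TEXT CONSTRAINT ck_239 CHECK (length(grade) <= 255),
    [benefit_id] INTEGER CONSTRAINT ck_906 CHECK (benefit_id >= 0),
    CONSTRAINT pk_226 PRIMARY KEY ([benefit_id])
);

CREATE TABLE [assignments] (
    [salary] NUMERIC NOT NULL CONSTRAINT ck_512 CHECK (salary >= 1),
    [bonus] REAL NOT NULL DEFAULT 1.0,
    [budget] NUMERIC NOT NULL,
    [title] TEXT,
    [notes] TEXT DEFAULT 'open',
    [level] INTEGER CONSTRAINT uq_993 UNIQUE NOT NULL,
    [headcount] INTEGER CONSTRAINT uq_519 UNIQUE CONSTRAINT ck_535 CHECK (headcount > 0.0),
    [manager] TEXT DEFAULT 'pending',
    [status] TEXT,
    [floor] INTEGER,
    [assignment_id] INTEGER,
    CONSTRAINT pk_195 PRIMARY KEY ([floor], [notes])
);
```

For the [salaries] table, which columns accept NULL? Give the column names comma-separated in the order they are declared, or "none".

status, code, notes, start_date, rate

- title: declared NOT NULL → not nullable.
- salary_id: declared NOT NULL → not nullable.
- budget: declared NOT NULL → not nullable.
- headcount: declared NOT NULL → not nullable.
- status: CHECK does not forbid NULL (a CHECK constraint passes when its expression is NULL) → nullable.
- level: declared NOT NULL → not nullable.
- code: DEFAULT only fills an omitted column; an explicit NULL is still allowed → nullable.
- phone: declared NOT NULL → not nullable.
- notes: DEFAULT only fills an omitted column; an explicit NULL is still allowed → nullable.
- start_date: no NOT NULL constraint applies → nullable.
- rate: CHECK does not forbid NULL (a CHECK constraint passes when its expression is NULL) → nullable.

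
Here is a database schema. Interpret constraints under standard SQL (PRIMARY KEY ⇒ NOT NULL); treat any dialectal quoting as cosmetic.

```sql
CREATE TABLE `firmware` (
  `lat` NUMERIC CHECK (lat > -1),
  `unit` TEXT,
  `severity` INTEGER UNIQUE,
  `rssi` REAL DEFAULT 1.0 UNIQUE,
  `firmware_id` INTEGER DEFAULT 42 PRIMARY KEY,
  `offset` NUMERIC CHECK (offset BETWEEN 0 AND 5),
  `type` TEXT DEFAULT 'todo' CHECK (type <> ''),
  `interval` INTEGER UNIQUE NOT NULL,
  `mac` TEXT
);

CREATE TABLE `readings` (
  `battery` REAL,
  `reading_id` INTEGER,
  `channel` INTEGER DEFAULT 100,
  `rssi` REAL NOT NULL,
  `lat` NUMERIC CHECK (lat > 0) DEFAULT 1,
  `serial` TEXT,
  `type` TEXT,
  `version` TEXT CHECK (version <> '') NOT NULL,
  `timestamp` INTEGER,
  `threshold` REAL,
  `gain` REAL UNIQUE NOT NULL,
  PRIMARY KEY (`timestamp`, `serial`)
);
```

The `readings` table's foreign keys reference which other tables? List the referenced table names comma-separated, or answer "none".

No column in readings has a REFERENCES clause.

none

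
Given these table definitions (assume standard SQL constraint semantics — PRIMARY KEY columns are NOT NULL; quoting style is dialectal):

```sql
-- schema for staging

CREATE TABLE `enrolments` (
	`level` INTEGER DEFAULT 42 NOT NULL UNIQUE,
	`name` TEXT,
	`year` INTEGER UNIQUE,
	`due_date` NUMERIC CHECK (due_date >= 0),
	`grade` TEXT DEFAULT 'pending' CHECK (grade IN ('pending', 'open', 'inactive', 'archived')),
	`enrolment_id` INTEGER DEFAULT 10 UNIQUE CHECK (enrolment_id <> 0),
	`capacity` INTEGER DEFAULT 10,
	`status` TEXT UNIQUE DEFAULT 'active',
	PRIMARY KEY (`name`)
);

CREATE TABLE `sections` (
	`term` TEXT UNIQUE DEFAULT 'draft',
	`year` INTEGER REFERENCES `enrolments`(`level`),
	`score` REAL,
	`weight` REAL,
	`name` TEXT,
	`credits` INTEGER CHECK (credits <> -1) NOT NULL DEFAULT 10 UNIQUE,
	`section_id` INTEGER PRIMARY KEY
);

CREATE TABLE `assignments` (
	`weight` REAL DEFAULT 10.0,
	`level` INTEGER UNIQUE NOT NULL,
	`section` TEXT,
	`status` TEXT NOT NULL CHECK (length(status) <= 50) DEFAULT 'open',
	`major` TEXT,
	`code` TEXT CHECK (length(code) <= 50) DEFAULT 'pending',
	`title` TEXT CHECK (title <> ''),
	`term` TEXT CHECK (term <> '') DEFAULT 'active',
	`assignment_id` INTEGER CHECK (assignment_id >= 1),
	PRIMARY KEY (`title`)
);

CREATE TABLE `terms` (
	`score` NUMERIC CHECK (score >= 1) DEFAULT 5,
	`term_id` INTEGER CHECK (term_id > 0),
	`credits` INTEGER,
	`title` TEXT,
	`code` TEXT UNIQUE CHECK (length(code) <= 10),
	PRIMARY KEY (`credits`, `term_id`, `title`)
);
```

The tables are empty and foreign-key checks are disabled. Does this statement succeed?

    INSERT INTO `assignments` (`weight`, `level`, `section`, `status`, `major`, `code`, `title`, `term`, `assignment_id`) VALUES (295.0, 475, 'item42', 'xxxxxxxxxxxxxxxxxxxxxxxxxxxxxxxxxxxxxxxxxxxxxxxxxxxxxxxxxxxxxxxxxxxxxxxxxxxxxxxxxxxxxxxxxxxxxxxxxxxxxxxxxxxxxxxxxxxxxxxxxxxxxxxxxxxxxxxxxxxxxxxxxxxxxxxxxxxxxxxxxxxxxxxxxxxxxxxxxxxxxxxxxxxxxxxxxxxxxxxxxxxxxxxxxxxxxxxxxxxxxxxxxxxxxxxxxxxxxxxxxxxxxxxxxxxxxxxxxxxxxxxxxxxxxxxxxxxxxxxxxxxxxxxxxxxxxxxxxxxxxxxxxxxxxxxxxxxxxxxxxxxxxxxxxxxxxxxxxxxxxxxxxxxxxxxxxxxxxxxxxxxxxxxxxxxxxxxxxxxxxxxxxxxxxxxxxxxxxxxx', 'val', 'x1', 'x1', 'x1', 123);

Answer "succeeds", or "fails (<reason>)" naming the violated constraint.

The value 'xxxxxxxxxxxxxxxxxxxxxxxxxxxxxxxxxxxxxxxxxxxxxxxxxxxxxxxxxxxxxxxxxxxxxxxxxxxxxxxxxxxxxxxxxxxxxxxxxxxxxxxxxxxxxxxxxxxxxxxxxxxxxxxxxxxxxxxxxxxxxxxxxxxxxxxxxxxxxxxxxxxxxxxxxxxxxxxxxxxxxxxxxxxxxxxxxxxxxxxxxxxxxxxxxxxxxxxxxxxxxxxxxxxxxxxxxxxxxxxxxxxxxxxxxxxxxxxxxxxxxxxxxxxxxxxxxxxxxxxxxxxxxxxxxxxxxxxxxxxxxxxxxxxxxxxxxxxxxxxxxxxxxxxxxxxxxxxxxxxxxxxxxxxxxxxxxxxxxxxxxxxxxxxxxxxxxxxxxxxxxxxxxxxxxxxxxxxxxxxx' for status violates CHECK (length(status) <= 50).

fails (CHECK on status)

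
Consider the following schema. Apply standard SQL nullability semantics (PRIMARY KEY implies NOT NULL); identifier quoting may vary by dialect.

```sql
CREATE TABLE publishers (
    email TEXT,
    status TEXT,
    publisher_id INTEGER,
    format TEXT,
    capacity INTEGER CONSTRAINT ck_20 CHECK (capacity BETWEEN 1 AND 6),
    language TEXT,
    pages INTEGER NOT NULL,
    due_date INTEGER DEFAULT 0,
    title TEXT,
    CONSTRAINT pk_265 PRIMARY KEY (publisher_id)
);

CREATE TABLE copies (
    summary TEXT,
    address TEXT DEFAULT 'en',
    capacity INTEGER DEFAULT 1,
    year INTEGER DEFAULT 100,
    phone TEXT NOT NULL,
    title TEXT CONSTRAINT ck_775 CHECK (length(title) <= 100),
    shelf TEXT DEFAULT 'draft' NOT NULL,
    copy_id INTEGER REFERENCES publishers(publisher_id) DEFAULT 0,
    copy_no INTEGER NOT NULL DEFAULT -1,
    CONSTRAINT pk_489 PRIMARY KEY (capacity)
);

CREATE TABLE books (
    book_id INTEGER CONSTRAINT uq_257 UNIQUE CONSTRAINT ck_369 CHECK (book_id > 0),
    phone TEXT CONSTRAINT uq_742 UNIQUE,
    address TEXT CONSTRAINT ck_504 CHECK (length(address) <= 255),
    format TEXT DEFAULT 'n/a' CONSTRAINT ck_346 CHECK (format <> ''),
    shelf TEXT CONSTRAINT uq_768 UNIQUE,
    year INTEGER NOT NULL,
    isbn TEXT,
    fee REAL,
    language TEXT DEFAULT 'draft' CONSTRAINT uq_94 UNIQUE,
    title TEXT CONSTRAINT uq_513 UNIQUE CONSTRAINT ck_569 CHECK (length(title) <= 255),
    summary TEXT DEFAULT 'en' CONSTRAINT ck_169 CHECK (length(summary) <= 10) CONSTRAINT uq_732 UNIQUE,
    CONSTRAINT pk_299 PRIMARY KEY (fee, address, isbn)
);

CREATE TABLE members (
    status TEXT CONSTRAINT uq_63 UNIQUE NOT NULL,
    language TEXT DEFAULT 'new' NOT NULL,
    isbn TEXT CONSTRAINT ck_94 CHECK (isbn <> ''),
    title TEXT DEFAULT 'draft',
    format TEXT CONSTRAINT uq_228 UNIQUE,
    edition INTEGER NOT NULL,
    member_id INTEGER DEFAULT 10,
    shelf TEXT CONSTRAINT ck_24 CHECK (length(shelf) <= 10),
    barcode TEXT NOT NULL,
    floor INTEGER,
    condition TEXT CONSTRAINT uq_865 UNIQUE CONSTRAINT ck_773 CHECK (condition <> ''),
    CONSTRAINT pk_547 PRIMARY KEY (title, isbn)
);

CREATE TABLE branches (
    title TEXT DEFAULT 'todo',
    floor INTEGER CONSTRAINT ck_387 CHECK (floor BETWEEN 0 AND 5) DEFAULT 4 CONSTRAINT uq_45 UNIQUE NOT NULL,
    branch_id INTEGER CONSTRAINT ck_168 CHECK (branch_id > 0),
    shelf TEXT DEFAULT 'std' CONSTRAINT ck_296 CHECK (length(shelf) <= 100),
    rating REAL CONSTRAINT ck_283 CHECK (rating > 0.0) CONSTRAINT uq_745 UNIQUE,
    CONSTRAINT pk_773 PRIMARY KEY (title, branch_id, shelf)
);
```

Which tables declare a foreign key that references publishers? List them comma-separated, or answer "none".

- copies.copy_id references publishers(publisher_id).

copies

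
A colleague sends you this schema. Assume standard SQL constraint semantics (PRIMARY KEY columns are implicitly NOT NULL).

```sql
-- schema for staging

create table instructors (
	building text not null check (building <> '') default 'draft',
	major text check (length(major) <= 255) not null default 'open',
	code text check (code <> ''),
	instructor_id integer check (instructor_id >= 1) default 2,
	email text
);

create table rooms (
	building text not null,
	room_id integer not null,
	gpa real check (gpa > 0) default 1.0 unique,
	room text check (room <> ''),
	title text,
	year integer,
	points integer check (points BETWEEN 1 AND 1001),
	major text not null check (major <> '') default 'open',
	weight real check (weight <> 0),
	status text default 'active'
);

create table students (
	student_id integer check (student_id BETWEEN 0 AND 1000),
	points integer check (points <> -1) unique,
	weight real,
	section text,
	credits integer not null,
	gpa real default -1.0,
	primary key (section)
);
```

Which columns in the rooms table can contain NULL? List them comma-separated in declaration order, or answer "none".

- building: declared NOT NULL → not nullable.
- room_id: declared NOT NULL → not nullable.
- gpa: CHECK does not forbid NULL (a CHECK constraint passes when its expression is NULL) → nullable.
- room: CHECK does not forbid NULL (a CHECK constraint passes when its expression is NULL) → nullable.
- title: no NOT NULL constraint applies → nullable.
- year: no NOT NULL constraint applies → nullable.
- points: CHECK does not forbid NULL (a CHECK constraint passes when its expression is NULL) → nullable.
- major: declared NOT NULL → not nullable.
- weight: CHECK does not forbid NULL (a CHECK constraint passes when its expression is NULL) → nullable.
- status: DEFAULT only fills an omitted column; an explicit NULL is still allowed → nullable.

gpa, room, title, year, points, weight, status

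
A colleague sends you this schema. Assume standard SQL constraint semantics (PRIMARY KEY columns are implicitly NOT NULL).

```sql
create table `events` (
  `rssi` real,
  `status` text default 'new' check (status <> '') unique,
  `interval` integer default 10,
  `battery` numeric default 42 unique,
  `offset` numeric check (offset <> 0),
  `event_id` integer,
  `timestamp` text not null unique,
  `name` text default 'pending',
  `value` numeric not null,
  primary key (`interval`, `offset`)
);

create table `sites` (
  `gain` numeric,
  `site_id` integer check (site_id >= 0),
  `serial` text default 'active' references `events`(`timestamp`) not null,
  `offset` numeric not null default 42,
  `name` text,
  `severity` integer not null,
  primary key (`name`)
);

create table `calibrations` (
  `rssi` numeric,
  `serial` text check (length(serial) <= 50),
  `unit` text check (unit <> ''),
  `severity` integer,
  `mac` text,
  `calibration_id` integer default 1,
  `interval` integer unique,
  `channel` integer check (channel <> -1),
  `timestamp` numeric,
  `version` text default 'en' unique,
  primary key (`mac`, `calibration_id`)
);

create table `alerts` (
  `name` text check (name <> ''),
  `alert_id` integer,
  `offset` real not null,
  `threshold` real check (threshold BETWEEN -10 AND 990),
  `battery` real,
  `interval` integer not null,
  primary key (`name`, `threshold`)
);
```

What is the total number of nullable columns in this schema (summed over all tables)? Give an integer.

events: 5 nullable (rssi, status, battery, event_id, name — PK (interval, offset) and explicit NOT NULL columns excluded).
sites: 2 nullable (gain, site_id — PK (name) and explicit NOT NULL columns excluded).
calibrations: 8 nullable (rssi, serial, unit, severity, interval, channel, timestamp, version — PK (mac, calibration_id) and explicit NOT NULL columns excluded).
alerts: 2 nullable (alert_id, battery — PK (name, threshold) and explicit NOT NULL columns excluded).
Total: 5 + 2 + 8 + 2 = 17.

17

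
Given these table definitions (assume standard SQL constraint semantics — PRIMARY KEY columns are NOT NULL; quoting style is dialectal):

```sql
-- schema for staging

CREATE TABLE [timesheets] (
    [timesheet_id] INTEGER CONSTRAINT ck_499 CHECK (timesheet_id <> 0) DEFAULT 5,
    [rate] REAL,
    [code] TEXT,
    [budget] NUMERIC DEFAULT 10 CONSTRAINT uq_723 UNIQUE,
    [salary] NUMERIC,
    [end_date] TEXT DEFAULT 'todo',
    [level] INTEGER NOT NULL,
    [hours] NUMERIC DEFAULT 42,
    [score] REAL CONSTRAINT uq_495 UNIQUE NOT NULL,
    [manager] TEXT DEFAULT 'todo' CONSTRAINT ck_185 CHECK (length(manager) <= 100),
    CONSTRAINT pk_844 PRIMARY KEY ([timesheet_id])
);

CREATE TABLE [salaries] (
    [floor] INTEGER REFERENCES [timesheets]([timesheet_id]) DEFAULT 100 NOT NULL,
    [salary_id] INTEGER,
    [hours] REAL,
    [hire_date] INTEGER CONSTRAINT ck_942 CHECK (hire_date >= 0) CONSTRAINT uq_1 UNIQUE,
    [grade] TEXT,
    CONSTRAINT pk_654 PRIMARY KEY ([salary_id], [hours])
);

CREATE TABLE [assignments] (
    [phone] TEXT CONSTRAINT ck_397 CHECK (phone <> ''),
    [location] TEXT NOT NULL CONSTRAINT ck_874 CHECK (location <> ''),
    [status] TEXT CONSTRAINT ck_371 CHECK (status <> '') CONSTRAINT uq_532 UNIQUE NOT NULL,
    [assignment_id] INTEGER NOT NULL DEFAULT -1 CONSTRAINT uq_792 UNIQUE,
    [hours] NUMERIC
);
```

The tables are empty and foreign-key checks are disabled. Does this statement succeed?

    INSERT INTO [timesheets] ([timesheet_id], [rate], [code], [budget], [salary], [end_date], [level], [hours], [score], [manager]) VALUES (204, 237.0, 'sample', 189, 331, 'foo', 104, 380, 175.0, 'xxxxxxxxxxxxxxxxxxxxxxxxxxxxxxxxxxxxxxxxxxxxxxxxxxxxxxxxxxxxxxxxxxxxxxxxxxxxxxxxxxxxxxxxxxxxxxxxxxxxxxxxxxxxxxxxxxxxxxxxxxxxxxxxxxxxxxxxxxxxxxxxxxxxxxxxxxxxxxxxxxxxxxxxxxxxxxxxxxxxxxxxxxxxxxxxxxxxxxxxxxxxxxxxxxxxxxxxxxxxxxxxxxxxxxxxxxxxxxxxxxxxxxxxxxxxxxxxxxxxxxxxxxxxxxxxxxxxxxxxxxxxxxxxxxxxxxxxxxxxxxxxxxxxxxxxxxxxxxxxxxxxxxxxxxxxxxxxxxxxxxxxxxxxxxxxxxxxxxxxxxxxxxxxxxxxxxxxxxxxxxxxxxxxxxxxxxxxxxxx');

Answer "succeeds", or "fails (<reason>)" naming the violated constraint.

fails (CHECK on manager)

The value 'xxxxxxxxxxxxxxxxxxxxxxxxxxxxxxxxxxxxxxxxxxxxxxxxxxxxxxxxxxxxxxxxxxxxxxxxxxxxxxxxxxxxxxxxxxxxxxxxxxxxxxxxxxxxxxxxxxxxxxxxxxxxxxxxxxxxxxxxxxxxxxxxxxxxxxxxxxxxxxxxxxxxxxxxxxxxxxxxxxxxxxxxxxxxxxxxxxxxxxxxxxxxxxxxxxxxxxxxxxxxxxxxxxxxxxxxxxxxxxxxxxxxxxxxxxxxxxxxxxxxxxxxxxxxxxxxxxxxxxxxxxxxxxxxxxxxxxxxxxxxxxxxxxxxxxxxxxxxxxxxxxxxxxxxxxxxxxxxxxxxxxxxxxxxxxxxxxxxxxxxxxxxxxxxxxxxxxxxxxxxxxxxxxxxxxxxxxxxxxxx' for manager violates CHECK (length(manager) <= 100).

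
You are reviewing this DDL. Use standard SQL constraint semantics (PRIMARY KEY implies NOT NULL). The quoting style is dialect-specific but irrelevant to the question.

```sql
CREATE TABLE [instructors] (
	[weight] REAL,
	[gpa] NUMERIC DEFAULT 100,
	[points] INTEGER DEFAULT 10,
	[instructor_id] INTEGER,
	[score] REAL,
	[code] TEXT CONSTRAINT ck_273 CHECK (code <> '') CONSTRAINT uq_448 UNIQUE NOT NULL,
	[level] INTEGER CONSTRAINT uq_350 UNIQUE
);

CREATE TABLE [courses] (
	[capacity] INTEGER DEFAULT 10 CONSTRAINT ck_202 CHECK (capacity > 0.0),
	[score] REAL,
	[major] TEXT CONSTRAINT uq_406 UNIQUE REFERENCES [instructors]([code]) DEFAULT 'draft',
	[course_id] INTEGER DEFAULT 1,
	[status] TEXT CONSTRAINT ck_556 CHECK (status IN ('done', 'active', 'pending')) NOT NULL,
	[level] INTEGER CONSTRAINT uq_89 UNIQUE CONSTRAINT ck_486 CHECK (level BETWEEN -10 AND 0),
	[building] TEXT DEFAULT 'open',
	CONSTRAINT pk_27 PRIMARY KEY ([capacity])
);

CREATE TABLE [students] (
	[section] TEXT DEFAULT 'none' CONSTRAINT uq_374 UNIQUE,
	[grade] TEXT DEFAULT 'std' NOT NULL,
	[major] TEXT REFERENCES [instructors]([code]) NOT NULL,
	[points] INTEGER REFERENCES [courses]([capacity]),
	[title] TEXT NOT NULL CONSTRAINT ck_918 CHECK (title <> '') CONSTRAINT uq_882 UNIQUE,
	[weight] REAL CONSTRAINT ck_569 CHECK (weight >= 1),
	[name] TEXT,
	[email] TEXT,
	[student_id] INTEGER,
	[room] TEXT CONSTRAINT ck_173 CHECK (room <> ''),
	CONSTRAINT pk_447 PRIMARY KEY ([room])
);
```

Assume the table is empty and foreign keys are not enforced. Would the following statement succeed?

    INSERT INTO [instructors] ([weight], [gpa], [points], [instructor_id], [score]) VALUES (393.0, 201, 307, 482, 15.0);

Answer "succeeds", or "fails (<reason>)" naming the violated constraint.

code is omitted from the column list and has no DEFAULT, so it would receive NULL.
But code is declared NOT NULL.

fails (NOT NULL on code)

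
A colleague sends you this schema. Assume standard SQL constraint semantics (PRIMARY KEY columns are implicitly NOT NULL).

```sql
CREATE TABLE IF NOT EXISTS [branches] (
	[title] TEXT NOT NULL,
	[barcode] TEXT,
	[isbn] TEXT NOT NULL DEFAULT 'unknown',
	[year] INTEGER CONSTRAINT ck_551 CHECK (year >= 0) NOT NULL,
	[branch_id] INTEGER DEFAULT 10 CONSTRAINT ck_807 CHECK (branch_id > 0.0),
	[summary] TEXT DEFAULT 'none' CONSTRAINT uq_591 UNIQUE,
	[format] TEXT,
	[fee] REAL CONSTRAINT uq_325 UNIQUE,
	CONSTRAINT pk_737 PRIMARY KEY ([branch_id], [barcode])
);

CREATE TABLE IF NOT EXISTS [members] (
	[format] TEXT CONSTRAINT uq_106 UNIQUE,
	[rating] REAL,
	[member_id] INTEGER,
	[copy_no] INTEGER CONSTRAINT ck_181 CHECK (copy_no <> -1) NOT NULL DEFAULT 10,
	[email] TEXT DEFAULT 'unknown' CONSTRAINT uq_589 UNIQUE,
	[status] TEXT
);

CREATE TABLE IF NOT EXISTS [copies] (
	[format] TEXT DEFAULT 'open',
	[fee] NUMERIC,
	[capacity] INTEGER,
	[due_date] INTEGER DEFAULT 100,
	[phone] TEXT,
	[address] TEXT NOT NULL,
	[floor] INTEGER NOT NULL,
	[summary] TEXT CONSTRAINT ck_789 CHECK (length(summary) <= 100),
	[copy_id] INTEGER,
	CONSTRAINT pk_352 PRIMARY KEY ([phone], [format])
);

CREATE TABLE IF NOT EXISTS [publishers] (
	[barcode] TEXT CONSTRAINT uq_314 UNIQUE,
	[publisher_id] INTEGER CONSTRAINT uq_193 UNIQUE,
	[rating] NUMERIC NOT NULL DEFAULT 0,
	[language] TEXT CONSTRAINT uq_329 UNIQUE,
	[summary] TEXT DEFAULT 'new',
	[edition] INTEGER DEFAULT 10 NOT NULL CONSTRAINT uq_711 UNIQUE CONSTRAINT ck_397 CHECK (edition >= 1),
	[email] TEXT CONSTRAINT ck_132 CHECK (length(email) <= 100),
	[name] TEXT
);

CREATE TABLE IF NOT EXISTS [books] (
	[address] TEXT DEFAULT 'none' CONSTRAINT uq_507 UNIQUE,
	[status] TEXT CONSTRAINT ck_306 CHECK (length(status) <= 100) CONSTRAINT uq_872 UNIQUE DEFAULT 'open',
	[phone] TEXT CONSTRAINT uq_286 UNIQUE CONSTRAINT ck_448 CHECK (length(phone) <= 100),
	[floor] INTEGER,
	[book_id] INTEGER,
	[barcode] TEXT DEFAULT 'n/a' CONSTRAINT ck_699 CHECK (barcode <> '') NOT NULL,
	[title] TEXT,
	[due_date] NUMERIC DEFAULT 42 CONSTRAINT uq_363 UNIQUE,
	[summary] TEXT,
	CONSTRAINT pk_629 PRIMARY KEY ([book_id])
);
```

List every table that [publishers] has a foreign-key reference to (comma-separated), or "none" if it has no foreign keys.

none

No column in publishers has a REFERENCES clause.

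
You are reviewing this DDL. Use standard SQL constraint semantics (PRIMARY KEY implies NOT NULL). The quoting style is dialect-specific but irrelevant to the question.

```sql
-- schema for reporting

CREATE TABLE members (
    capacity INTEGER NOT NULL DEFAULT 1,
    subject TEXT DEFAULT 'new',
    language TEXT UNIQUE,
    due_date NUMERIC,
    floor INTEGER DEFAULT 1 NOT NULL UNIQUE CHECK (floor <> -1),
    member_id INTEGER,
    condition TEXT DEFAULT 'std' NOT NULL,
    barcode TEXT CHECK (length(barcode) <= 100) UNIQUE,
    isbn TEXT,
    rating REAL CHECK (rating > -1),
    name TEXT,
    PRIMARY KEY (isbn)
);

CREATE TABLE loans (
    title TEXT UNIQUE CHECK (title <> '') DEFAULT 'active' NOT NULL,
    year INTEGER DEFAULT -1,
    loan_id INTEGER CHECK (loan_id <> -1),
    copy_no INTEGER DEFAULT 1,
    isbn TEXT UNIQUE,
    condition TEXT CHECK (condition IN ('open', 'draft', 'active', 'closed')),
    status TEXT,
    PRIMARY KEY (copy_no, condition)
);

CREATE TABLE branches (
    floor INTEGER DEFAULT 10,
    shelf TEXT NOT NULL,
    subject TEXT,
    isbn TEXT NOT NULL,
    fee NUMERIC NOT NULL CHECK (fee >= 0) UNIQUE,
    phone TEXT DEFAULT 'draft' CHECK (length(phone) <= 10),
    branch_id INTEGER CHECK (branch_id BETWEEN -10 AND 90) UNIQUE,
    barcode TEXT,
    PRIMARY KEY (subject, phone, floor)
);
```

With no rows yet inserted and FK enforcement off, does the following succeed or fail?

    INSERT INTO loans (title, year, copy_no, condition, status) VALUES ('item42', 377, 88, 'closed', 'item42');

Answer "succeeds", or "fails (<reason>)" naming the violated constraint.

NOT NULL columns: condition is supplied; copy_no is supplied; title is supplied.
CHECK constraints: 'item42' satisfies (title <> ''); 'closed' satisfies (condition IN ('open', 'draft', 'active', 'closed')).
No constraint is violated.

succeeds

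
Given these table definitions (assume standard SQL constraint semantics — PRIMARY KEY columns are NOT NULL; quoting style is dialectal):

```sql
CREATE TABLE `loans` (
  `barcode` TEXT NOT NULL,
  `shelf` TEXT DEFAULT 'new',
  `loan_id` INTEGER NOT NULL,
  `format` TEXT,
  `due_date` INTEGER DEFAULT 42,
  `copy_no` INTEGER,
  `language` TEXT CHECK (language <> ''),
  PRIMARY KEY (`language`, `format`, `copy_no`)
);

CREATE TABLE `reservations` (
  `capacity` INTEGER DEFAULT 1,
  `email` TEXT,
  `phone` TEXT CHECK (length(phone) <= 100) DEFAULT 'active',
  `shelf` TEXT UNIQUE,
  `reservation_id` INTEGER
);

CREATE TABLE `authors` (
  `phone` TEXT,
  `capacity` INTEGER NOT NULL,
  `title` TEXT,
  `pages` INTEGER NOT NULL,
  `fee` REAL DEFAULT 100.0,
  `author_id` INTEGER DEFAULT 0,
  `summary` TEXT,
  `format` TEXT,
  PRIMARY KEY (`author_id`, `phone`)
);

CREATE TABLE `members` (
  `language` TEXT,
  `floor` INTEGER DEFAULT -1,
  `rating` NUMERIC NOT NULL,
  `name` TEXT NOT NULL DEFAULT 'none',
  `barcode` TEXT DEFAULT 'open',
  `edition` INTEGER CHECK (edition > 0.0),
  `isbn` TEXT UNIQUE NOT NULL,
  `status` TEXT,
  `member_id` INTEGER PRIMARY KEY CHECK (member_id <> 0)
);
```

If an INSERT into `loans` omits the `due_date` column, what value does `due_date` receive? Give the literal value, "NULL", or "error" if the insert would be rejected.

42

due_date has an explicit DEFAULT 42.
When the column is omitted from an INSERT, that default is used.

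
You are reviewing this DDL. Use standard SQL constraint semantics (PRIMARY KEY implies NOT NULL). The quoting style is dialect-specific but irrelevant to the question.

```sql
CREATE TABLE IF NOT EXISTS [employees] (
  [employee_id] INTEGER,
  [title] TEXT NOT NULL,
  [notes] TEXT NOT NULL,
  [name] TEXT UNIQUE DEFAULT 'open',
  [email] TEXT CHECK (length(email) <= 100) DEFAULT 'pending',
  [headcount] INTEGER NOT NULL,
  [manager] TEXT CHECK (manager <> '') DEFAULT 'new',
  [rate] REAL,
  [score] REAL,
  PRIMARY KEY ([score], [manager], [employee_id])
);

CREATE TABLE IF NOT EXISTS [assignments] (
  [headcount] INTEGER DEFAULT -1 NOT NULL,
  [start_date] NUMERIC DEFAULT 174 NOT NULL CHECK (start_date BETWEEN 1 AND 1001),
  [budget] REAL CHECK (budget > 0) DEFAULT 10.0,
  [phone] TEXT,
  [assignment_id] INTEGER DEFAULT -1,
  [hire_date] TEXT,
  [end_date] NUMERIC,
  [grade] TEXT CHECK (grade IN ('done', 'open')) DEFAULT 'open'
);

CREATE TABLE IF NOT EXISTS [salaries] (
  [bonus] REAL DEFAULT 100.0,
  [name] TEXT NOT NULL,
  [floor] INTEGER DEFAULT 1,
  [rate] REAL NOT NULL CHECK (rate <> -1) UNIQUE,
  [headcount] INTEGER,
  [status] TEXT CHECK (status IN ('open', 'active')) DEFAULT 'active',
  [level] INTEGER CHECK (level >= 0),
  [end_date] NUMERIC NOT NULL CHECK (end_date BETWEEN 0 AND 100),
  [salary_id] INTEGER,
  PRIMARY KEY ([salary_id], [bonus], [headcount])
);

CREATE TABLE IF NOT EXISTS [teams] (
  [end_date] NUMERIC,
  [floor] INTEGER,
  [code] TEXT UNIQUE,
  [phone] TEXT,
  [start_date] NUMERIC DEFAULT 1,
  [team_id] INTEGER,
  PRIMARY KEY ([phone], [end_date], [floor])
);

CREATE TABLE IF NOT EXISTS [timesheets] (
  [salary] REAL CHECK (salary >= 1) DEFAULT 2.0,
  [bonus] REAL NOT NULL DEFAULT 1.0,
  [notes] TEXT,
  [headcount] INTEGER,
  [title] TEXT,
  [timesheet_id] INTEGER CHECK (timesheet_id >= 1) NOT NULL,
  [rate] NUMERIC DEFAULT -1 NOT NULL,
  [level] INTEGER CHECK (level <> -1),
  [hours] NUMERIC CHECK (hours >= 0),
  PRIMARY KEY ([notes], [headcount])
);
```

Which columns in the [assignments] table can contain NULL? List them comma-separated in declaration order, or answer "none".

budget, phone, assignment_id, hire_date, end_date, grade

- headcount: declared NOT NULL → not nullable.
- start_date: declared NOT NULL → not nullable.
- budget: CHECK does not forbid NULL (a CHECK constraint passes when its expression is NULL) → nullable.
- phone: no NOT NULL constraint applies → nullable.
- assignment_id: DEFAULT only fills an omitted column; an explicit NULL is still allowed → nullable.
- hire_date: no NOT NULL constraint applies → nullable.
- end_date: no NOT NULL constraint applies → nullable.
- grade: CHECK does not forbid NULL (a CHECK constraint passes when its expression is NULL) → nullable.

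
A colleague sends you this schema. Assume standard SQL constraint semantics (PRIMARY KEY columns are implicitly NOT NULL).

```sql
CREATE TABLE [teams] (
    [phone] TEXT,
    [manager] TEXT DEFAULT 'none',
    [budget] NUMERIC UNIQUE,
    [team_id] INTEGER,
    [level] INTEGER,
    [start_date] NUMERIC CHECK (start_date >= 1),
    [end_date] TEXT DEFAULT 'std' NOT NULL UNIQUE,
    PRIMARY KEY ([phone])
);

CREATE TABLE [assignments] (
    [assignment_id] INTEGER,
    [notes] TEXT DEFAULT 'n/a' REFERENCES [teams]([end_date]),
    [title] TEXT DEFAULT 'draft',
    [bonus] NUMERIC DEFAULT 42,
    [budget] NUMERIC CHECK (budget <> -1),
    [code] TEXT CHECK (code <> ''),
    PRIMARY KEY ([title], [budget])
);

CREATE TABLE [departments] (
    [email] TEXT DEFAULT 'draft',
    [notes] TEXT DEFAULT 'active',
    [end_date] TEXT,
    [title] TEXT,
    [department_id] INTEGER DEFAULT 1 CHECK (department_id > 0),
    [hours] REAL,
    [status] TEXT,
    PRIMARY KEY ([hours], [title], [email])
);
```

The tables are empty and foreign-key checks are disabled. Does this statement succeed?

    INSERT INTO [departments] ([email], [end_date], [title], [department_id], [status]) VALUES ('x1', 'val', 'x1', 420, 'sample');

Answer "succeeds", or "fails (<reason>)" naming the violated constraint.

fails (NOT NULL on hours)

hours is omitted from the column list and has no DEFAULT, so it would receive NULL.
But hours is part of the PRIMARY KEY (implied NOT NULL).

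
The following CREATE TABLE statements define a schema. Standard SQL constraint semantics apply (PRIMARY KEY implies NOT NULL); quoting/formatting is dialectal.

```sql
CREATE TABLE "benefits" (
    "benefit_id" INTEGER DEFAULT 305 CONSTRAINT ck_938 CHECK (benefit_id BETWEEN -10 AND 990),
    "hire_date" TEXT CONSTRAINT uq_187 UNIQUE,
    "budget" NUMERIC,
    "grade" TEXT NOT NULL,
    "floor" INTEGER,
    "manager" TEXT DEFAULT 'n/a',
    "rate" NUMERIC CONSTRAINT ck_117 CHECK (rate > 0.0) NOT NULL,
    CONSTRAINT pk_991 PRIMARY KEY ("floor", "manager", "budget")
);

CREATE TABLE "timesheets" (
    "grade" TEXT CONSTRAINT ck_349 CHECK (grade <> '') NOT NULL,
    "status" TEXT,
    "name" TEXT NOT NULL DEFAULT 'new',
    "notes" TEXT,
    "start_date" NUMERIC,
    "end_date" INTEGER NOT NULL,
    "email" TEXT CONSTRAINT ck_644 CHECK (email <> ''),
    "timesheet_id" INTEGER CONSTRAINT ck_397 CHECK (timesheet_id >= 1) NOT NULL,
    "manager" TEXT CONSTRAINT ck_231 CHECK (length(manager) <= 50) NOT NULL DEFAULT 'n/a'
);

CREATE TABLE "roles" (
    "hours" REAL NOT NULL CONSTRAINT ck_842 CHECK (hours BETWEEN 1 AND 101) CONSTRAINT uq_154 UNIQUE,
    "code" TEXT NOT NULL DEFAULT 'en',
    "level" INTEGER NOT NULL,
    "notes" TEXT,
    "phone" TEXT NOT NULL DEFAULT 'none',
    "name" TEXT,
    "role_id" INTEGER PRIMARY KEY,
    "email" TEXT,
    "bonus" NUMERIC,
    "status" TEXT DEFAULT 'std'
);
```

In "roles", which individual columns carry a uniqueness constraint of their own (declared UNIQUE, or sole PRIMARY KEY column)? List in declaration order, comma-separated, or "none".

hours, role_id

- hours: declared UNIQUE → unique.
- code: no UNIQUE or single-column PK constraint.
- level: no UNIQUE or single-column PK constraint.
- notes: no UNIQUE or single-column PK constraint.
- phone: no UNIQUE or single-column PK constraint.
- name: no UNIQUE or single-column PK constraint.
- role_id: single-column PRIMARY KEY → unique.
- email: no UNIQUE or single-column PK constraint.
- bonus: no UNIQUE or single-column PK constraint.
- status: no UNIQUE or single-column PK constraint.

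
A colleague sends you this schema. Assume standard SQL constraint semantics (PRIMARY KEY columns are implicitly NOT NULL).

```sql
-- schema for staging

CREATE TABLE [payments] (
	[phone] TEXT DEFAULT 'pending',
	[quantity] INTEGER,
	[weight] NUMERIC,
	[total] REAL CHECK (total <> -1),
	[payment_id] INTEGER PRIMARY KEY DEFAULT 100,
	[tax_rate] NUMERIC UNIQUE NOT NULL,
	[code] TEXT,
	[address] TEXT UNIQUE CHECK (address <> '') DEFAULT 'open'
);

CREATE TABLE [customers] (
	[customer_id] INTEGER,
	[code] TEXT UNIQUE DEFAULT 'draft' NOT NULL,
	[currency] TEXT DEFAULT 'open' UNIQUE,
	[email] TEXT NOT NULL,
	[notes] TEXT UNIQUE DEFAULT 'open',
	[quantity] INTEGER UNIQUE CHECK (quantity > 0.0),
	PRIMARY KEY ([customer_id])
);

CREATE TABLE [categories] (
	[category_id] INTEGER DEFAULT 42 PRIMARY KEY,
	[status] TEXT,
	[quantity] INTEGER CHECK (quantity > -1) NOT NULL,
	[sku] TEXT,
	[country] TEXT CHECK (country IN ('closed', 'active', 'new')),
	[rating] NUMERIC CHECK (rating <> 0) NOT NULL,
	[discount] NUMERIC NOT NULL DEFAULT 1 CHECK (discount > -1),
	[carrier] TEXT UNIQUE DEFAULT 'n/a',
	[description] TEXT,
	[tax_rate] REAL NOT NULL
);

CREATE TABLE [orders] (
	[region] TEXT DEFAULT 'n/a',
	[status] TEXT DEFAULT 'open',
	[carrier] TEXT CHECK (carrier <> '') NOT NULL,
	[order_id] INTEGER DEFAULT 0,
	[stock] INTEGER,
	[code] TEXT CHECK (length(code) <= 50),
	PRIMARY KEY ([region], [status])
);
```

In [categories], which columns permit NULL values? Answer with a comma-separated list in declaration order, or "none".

- category_id: part of the PRIMARY KEY, which implies NOT NULL → not nullable.
- status: no NOT NULL constraint applies → nullable.
- quantity: declared NOT NULL → not nullable.
- sku: no NOT NULL constraint applies → nullable.
- country: CHECK does not forbid NULL (a CHECK constraint passes when its expression is NULL) → nullable.
- rating: declared NOT NULL → not nullable.
- discount: declared NOT NULL → not nullable.
- carrier: UNIQUE does not imply NOT NULL → nullable.
- description: no NOT NULL constraint applies → nullable.
- tax_rate: declared NOT NULL → not nullable.

status, sku, country, carrier, description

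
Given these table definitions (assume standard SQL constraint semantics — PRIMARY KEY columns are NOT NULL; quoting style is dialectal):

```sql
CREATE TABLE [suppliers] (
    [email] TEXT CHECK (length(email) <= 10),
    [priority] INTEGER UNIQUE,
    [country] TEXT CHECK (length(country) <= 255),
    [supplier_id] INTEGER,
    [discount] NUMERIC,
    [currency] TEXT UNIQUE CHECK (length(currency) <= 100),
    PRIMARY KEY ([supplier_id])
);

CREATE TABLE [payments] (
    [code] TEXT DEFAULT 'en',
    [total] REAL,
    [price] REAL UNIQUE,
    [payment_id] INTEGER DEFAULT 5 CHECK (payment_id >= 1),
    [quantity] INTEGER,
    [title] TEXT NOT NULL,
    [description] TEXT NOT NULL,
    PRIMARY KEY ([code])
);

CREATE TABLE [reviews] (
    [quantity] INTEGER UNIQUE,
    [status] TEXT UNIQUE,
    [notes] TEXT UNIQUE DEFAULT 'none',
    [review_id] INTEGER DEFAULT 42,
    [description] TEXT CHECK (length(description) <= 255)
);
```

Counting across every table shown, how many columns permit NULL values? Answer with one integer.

suppliers: 5 nullable (email, priority, country, discount, currency — PK (supplier_id) and explicit NOT NULL columns excluded).
payments: 4 nullable (total, price, payment_id, quantity — PK (code) and explicit NOT NULL columns excluded).
reviews: 5 nullable (quantity, status, notes, review_id, description — PK none and explicit NOT NULL columns excluded).
Total: 5 + 4 + 5 = 14.

14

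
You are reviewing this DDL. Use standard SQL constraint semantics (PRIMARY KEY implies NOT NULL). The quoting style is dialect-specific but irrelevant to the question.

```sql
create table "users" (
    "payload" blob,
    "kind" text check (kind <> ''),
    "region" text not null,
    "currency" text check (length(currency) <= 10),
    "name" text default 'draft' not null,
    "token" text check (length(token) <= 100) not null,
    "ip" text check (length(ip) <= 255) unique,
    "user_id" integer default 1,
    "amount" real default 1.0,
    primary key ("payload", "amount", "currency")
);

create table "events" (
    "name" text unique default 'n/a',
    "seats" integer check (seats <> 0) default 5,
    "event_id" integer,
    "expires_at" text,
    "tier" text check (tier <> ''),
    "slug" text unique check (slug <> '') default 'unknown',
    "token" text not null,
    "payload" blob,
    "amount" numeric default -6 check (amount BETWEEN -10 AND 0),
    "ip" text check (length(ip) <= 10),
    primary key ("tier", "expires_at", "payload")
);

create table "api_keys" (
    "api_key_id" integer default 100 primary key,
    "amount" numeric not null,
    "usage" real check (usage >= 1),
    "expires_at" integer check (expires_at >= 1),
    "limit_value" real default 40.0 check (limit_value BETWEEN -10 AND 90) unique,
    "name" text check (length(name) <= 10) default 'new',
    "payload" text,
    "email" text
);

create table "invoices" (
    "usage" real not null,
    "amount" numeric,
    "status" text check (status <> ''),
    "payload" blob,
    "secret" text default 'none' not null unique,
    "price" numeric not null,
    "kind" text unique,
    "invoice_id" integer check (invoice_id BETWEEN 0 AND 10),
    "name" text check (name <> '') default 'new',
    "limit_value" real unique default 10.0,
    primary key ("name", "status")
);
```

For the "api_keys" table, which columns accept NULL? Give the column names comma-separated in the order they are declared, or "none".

- api_key_id: part of the PRIMARY KEY, which implies NOT NULL → not nullable.
- amount: declared NOT NULL → not nullable.
- usage: CHECK does not forbid NULL (a CHECK constraint passes when its expression is NULL) → nullable.
- expires_at: CHECK does not forbid NULL (a CHECK constraint passes when its expression is NULL) → nullable.
- limit_value: CHECK does not forbid NULL (a CHECK constraint passes when its expression is NULL) → nullable.
- name: CHECK does not forbid NULL (a CHECK constraint passes when its expression is NULL) → nullable.
- payload: no NOT NULL constraint applies → nullable.
- email: no NOT NULL constraint applies → nullable.

usage, expires_at, limit_value, name, payload, email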